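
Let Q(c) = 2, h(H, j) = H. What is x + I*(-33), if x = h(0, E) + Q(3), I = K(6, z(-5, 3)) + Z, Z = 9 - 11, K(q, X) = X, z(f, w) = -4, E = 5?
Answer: 200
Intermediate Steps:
Z = -2
I = -6 (I = -4 - 2 = -6)
x = 2 (x = 0 + 2 = 2)
x + I*(-33) = 2 - 6*(-33) = 2 + 198 = 200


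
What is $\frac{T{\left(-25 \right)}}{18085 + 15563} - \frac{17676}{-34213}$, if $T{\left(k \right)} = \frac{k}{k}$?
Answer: $\frac{594796261}{1151199024} \approx 0.51667$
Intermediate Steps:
$T{\left(k \right)} = 1$
$\frac{T{\left(-25 \right)}}{18085 + 15563} - \frac{17676}{-34213} = 1 \frac{1}{18085 + 15563} - \frac{17676}{-34213} = 1 \cdot \frac{1}{33648} - - \frac{17676}{34213} = 1 \cdot \frac{1}{33648} + \frac{17676}{34213} = \frac{1}{33648} + \frac{17676}{34213} = \frac{594796261}{1151199024}$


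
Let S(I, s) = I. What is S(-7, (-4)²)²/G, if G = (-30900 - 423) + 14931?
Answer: -49/16392 ≈ -0.0029893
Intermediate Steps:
G = -16392 (G = -31323 + 14931 = -16392)
S(-7, (-4)²)²/G = (-7)²/(-16392) = 49*(-1/16392) = -49/16392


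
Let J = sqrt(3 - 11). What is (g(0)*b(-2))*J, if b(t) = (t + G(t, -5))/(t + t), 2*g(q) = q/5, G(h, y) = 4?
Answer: 0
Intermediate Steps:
J = 2*I*sqrt(2) (J = sqrt(-8) = 2*I*sqrt(2) ≈ 2.8284*I)
g(q) = q/10 (g(q) = (q/5)/2 = q/10)
b(t) = (4 + t)/(2*t) (b(t) = (t + 4)/(t + t) = (4 + t)/((2*t)) = (4 + t)*(1/(2*t)) = (4 + t)/(2*t))
(g(0)*b(-2))*J = (((1/10)*0)*((1/2)*(4 - 2)/(-2)))*(2*I*sqrt(2)) = (0*((1/2)*(-1/2)*2))*(2*I*sqrt(2)) = (0*(-1/2))*(2*I*sqrt(2)) = 0*(2*I*sqrt(2)) = 0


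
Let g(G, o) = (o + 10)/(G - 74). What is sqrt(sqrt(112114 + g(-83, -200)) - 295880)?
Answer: sqrt(-7293146120 + 314*sqrt(690881954))/157 ≈ 543.64*I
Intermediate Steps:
g(G, o) = (10 + o)/(-74 + G)
sqrt(sqrt(112114 + g(-83, -200)) - 295880) = sqrt(sqrt(112114 + (10 - 200)/(-74 - 83)) - 295880) = sqrt(sqrt(112114 - 190/(-157)) - 295880) = sqrt(sqrt(112114 - 1/157*(-190)) - 295880) = sqrt(sqrt(112114 + 190/157) - 295880) = sqrt(sqrt(17602088/157) - 295880) = sqrt(2*sqrt(690881954)/157 - 295880) = sqrt(-295880 + 2*sqrt(690881954)/157)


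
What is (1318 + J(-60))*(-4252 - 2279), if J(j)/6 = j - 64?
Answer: -3748794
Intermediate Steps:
J(j) = -384 + 6*j (J(j) = 6*(j - 64) = 6*(-64 + j) = -384 + 6*j)
(1318 + J(-60))*(-4252 - 2279) = (1318 + (-384 + 6*(-60)))*(-4252 - 2279) = (1318 + (-384 - 360))*(-6531) = (1318 - 744)*(-6531) = 574*(-6531) = -3748794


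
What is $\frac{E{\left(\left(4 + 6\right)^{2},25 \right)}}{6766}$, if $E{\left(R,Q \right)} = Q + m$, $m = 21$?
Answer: $\frac{23}{3383} \approx 0.0067987$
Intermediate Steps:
$E{\left(R,Q \right)} = 21 + Q$ ($E{\left(R,Q \right)} = Q + 21 = 21 + Q$)
$\frac{E{\left(\left(4 + 6\right)^{2},25 \right)}}{6766} = \frac{21 + 25}{6766} = 46 \cdot \frac{1}{6766} = \frac{23}{3383}$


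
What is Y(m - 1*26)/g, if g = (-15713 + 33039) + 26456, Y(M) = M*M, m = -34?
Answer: 600/7297 ≈ 0.082226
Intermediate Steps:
Y(M) = M²
g = 43782 (g = 17326 + 26456 = 43782)
Y(m - 1*26)/g = (-34 - 1*26)²/43782 = (-34 - 26)²*(1/43782) = (-60)²*(1/43782) = 3600*(1/43782) = 600/7297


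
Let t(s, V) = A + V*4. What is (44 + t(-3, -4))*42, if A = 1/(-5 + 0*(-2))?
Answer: 5838/5 ≈ 1167.6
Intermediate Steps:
A = -⅕ (A = 1/(-5 + 0) = 1/(-5) = -⅕ ≈ -0.20000)
t(s, V) = -⅕ + 4*V (t(s, V) = -⅕ + V*4 = -⅕ + 4*V)
(44 + t(-3, -4))*42 = (44 + (-⅕ + 4*(-4)))*42 = (44 + (-⅕ - 16))*42 = (44 - 81/5)*42 = (139/5)*42 = 5838/5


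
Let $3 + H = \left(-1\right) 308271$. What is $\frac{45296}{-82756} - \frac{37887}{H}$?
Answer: $- \frac{902350211}{2125960262} \approx -0.42444$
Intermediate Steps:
$H = -308274$ ($H = -3 - 308271 = -308274$)
$\frac{45296}{-82756} - \frac{37887}{H} = \frac{45296}{-82756} - \frac{37887}{-308274} = 45296 \left(- \frac{1}{82756}\right) - - \frac{12629}{102758} = - \frac{11324}{20689} + \frac{12629}{102758} = - \frac{902350211}{2125960262}$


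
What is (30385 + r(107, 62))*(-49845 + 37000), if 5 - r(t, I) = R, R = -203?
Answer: -392967085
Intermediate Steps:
r(t, I) = 208 (r(t, I) = 5 - 1*(-203) = 5 + 203 = 208)
(30385 + r(107, 62))*(-49845 + 37000) = (30385 + 208)*(-49845 + 37000) = 30593*(-12845) = -392967085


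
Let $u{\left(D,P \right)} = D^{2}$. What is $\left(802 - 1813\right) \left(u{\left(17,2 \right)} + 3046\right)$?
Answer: $-3371685$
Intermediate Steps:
$\left(802 - 1813\right) \left(u{\left(17,2 \right)} + 3046\right) = \left(802 - 1813\right) \left(17^{2} + 3046\right) = - 1011 \left(289 + 3046\right) = \left(-1011\right) 3335 = -3371685$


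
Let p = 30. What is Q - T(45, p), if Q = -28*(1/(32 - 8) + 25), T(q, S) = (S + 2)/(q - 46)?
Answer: -4015/6 ≈ -669.17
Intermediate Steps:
T(q, S) = (2 + S)/(-46 + q)
Q = -4207/6 (Q = -28*(1/24 + 25) = -28*601/24 = -4207/6 ≈ -701.17)
Q - T(45, p) = -4207/6 - (2 + 30)/(-46 + 45) = -4207/6 - 32/(-1) = -4207/6 - (-1)*32 = -4207/6 - 1*(-32) = -4207/6 + 32 = -4015/6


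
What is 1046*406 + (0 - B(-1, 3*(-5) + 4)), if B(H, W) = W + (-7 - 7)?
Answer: 424701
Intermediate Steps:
B(H, W) = -14 + W (B(H, W) = W - 14 = -14 + W)
1046*406 + (0 - B(-1, 3*(-5) + 4)) = 1046*406 + (0 - (-14 + (3*(-5) + 4))) = 424676 + (0 - (-14 + (-15 + 4))) = 424676 + (0 - (-14 - 11)) = 424676 + (0 - 1*(-25)) = 424676 + (0 + 25) = 424676 + 25 = 424701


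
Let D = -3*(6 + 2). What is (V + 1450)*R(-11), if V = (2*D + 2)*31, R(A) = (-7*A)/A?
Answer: -168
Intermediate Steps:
R(A) = -7
D = -24 (D = -3*8 = -24)
V = -1426 (V = (2*(-24) + 2)*31 = (-48 + 2)*31 = -46*31 = -1426)
(V + 1450)*R(-11) = (-1426 + 1450)*(-7) = 24*(-7) = -168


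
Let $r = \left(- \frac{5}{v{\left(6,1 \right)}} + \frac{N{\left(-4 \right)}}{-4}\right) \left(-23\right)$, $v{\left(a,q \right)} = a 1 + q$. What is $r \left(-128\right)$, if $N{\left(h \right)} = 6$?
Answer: $- \frac{45632}{7} \approx -6518.9$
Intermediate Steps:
$v{\left(a,q \right)} = a + q$
$r = \frac{713}{14}$ ($r = \left(- \frac{5}{6 + 1} + \frac{6}{-4}\right) \left(-23\right) = \left(- \frac{5}{7} + 6 \left(- \frac{1}{4}\right)\right) \left(-23\right) = \left(\left(-5\right) \frac{1}{7} - \frac{3}{2}\right) \left(-23\right) = \left(- \frac{5}{7} - \frac{3}{2}\right) \left(-23\right) = \left(- \frac{31}{14}\right) \left(-23\right) = \frac{713}{14} \approx 50.929$)
$r \left(-128\right) = \frac{713}{14} \left(-128\right) = - \frac{45632}{7}$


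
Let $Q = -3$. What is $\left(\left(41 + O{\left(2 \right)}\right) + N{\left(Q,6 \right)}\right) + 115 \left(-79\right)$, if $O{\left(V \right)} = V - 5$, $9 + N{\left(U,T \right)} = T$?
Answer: $-9050$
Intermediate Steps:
$N{\left(U,T \right)} = -9 + T$
$O{\left(V \right)} = -5 + V$ ($O{\left(V \right)} = V - 5 = -5 + V$)
$\left(\left(41 + O{\left(2 \right)}\right) + N{\left(Q,6 \right)}\right) + 115 \left(-79\right) = \left(\left(41 + \left(-5 + 2\right)\right) + \left(-9 + 6\right)\right) + 115 \left(-79\right) = \left(\left(41 - 3\right) - 3\right) - 9085 = \left(38 - 3\right) - 9085 = 35 - 9085 = -9050$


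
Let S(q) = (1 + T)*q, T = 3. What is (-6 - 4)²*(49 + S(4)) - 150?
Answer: 6350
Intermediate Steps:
S(q) = 4*q (S(q) = (1 + 3)*q = 4*q)
(-6 - 4)²*(49 + S(4)) - 150 = (-6 - 4)²*(49 + 4*4) - 150 = (-10)²*(49 + 16) - 150 = 100*65 - 150 = 6500 - 150 = 6350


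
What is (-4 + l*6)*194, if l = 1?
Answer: 388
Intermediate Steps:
(-4 + l*6)*194 = (-4 + 1*6)*194 = (-4 + 6)*194 = 2*194 = 388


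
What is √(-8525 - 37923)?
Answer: 4*I*√2903 ≈ 215.52*I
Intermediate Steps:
√(-8525 - 37923) = √(-46448) = 4*I*√2903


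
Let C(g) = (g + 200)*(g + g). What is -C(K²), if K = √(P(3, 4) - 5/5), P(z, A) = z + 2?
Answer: -1632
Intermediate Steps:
P(z, A) = 2 + z
K = 2 (K = √((2 + 3) - 5/5) = √(5 - 5*⅕) = √(5 - 1) = √4 = 2)
C(g) = 2*g*(200 + g) (C(g) = (200 + g)*(2*g) = 2*g*(200 + g))
-C(K²) = -2*2²*(200 + 2²) = -2*4*(200 + 4) = -2*4*204 = -1*1632 = -1632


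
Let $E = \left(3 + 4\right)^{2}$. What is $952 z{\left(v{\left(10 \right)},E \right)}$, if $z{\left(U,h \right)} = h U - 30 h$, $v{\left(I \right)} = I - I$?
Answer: $-1399440$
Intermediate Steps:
$v{\left(I \right)} = 0$
$E = 49$ ($E = 7^{2} = 49$)
$z{\left(U,h \right)} = - 30 h + U h$ ($z{\left(U,h \right)} = U h - 30 h = - 30 h + U h$)
$952 z{\left(v{\left(10 \right)},E \right)} = 952 \cdot 49 \left(-30 + 0\right) = 952 \cdot 49 \left(-30\right) = 952 \left(-1470\right) = -1399440$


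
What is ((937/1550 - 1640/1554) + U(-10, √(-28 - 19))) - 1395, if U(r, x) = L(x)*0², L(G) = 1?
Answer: -1680611201/1204350 ≈ -1395.5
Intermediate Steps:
U(r, x) = 0 (U(r, x) = 1*0² = 1*0 = 0)
((937/1550 - 1640/1554) + U(-10, √(-28 - 19))) - 1395 = ((937/1550 - 1640/1554) + 0) - 1395 = ((937*(1/1550) - 1640*1/1554) + 0) - 1395 = ((937/1550 - 820/777) + 0) - 1395 = (-542951/1204350 + 0) - 1395 = -542951/1204350 - 1395 = -1680611201/1204350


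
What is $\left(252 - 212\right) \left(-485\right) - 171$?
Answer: $-19571$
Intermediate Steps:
$\left(252 - 212\right) \left(-485\right) - 171 = 40 \left(-485\right) - 171 = -19400 - 171 = -19571$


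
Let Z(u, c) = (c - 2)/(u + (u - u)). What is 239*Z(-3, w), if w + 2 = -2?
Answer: 478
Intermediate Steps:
w = -4 (w = -2 - 2 = -4)
Z(u, c) = (-2 + c)/u (Z(u, c) = (-2 + c)/(u + 0) = (-2 + c)/u)
239*Z(-3, w) = 239*((-2 - 4)/(-3)) = 239*(-⅓*(-6)) = 239*2 = 478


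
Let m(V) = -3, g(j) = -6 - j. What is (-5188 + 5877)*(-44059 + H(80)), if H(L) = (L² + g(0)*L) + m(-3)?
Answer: -26279838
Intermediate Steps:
H(L) = -3 + L² - 6*L (H(L) = (L² + (-6 - 1*0)*L) - 3 = (L² + (-6 + 0)*L) - 3 = (L² - 6*L) - 3 = -3 + L² - 6*L)
(-5188 + 5877)*(-44059 + H(80)) = (-5188 + 5877)*(-44059 + (-3 + 80² - 6*80)) = 689*(-44059 + (-3 + 6400 - 480)) = 689*(-44059 + 5917) = 689*(-38142) = -26279838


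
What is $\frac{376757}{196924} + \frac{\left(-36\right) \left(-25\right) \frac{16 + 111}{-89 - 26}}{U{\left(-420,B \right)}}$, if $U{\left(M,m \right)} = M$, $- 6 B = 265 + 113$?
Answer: $\frac{19383703}{4529252} \approx 4.2797$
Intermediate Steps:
$B = -63$ ($B = - \frac{265 + 113}{6} = \left(- \frac{1}{6}\right) 378 = -63$)
$\frac{376757}{196924} + \frac{\left(-36\right) \left(-25\right) \frac{16 + 111}{-89 - 26}}{U{\left(-420,B \right)}} = \frac{376757}{196924} + \frac{\left(-36\right) \left(-25\right) \frac{16 + 111}{-89 - 26}}{-420} = 376757 \cdot \frac{1}{196924} + 900 \frac{127}{-115} \left(- \frac{1}{420}\right) = \frac{376757}{196924} + 900 \cdot 127 \left(- \frac{1}{115}\right) \left(- \frac{1}{420}\right) = \frac{376757}{196924} + 900 \left(- \frac{127}{115}\right) \left(- \frac{1}{420}\right) = \frac{376757}{196924} - - \frac{381}{161} = \frac{376757}{196924} + \frac{381}{161} = \frac{19383703}{4529252}$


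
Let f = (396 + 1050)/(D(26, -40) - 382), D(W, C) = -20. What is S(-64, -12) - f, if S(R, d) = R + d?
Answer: -4851/67 ≈ -72.403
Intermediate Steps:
f = -241/67 (f = (396 + 1050)/(-20 - 382) = 1446/(-402) = 1446*(-1/402) = -241/67 ≈ -3.5970)
S(-64, -12) - f = (-64 - 12) - 1*(-241/67) = -76 + 241/67 = -4851/67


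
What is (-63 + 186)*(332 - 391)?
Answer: -7257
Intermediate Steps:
(-63 + 186)*(332 - 391) = 123*(-59) = -7257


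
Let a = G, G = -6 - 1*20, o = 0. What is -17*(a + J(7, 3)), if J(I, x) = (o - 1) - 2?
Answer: 493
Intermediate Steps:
G = -26 (G = -6 - 20 = -26)
a = -26
J(I, x) = -3 (J(I, x) = (0 - 1) - 2 = -1 - 2 = -3)
-17*(a + J(7, 3)) = -17*(-26 - 3) = -17*(-29) = 493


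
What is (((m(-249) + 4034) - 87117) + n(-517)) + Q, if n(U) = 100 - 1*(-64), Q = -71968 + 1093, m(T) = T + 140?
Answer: -153903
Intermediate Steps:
m(T) = 140 + T
Q = -70875
n(U) = 164 (n(U) = 100 + 64 = 164)
(((m(-249) + 4034) - 87117) + n(-517)) + Q = ((((140 - 249) + 4034) - 87117) + 164) - 70875 = (((-109 + 4034) - 87117) + 164) - 70875 = ((3925 - 87117) + 164) - 70875 = (-83192 + 164) - 70875 = -83028 - 70875 = -153903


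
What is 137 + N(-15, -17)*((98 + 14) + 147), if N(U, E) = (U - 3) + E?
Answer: -8928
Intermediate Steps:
N(U, E) = -3 + E + U (N(U, E) = (-3 + U) + E = -3 + E + U)
137 + N(-15, -17)*((98 + 14) + 147) = 137 + (-3 - 17 - 15)*((98 + 14) + 147) = 137 - 35*(112 + 147) = 137 - 35*259 = 137 - 9065 = -8928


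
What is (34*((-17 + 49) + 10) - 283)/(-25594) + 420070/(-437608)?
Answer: -2813083185/2800034788 ≈ -1.0047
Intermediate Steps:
(34*((-17 + 49) + 10) - 283)/(-25594) + 420070/(-437608) = (34*(32 + 10) - 283)*(-1/25594) + 420070*(-1/437608) = (34*42 - 283)*(-1/25594) - 210035/218804 = (1428 - 283)*(-1/25594) - 210035/218804 = 1145*(-1/25594) - 210035/218804 = -1145/25594 - 210035/218804 = -2813083185/2800034788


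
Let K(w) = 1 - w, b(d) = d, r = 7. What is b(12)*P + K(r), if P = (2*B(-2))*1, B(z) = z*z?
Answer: 90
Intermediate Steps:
B(z) = z**2
P = 8 (P = (2*(-2)**2)*1 = (2*4)*1 = 8*1 = 8)
b(12)*P + K(r) = 12*8 + (1 - 1*7) = 96 + (1 - 7) = 96 - 6 = 90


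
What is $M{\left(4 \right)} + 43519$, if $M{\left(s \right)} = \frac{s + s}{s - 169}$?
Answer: $\frac{7180627}{165} \approx 43519.0$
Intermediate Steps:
$M{\left(s \right)} = \frac{2 s}{-169 + s}$
$M{\left(4 \right)} + 43519 = 2 \cdot 4 \frac{1}{-169 + 4} + 43519 = 2 \cdot 4 \frac{1}{-165} + 43519 = 2 \cdot 4 \left(- \frac{1}{165}\right) + 43519 = - \frac{8}{165} + 43519 = \frac{7180627}{165}$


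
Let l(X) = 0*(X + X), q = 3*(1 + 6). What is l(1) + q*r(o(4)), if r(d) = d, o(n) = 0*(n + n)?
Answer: 0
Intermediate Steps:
q = 21 (q = 3*7 = 21)
o(n) = 0 (o(n) = 0*(2*n) = 0)
l(X) = 0 (l(X) = 0*(2*X) = 0)
l(1) + q*r(o(4)) = 0 + 21*0 = 0 + 0 = 0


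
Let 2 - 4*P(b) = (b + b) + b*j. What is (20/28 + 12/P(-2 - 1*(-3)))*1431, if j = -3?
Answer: 167427/7 ≈ 23918.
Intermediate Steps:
P(b) = ½ + b/4 (P(b) = ½ - ((b + b) + b*(-3))/4 = ½ - (2*b - 3*b)/4 = ½ - (-1)*b/4 = ½ + b/4)
(20/28 + 12/P(-2 - 1*(-3)))*1431 = (20/28 + 12/(½ + (-2 - 1*(-3))/4))*1431 = (20*(1/28) + 12/(½ + (-2 + 3)/4))*1431 = (5/7 + 12/(½ + (¼)*1))*1431 = (5/7 + 12/(½ + ¼))*1431 = (5/7 + 12/(¾))*1431 = (5/7 + 12*(4/3))*1431 = (5/7 + 16)*1431 = (117/7)*1431 = 167427/7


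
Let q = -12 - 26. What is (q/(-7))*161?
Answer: 874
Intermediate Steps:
q = -38
(q/(-7))*161 = -38/(-7)*161 = -38*(-⅐)*161 = (38/7)*161 = 874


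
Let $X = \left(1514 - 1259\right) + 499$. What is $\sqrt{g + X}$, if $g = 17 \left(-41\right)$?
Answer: $\sqrt{57} \approx 7.5498$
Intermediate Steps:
$g = -697$
$X = 754$ ($X = 255 + 499 = 754$)
$\sqrt{g + X} = \sqrt{-697 + 754} = \sqrt{57}$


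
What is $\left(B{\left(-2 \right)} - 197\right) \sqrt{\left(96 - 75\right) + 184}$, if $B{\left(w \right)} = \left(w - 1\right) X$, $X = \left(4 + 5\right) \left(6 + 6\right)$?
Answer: $- 521 \sqrt{205} \approx -7459.6$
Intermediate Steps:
$X = 108$ ($X = 9 \cdot 12 = 108$)
$B{\left(w \right)} = -108 + 108 w$ ($B{\left(w \right)} = \left(w - 1\right) 108 = \left(-1 + w\right) 108 = -108 + 108 w$)
$\left(B{\left(-2 \right)} - 197\right) \sqrt{\left(96 - 75\right) + 184} = \left(\left(-108 + 108 \left(-2\right)\right) - 197\right) \sqrt{\left(96 - 75\right) + 184} = \left(\left(-108 - 216\right) - 197\right) \sqrt{\left(96 - 75\right) + 184} = \left(-324 - 197\right) \sqrt{21 + 184} = - 521 \sqrt{205}$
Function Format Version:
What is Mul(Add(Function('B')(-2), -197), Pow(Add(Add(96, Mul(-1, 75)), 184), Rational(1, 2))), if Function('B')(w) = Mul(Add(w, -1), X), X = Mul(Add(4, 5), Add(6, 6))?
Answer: Mul(-521, Pow(205, Rational(1, 2))) ≈ -7459.6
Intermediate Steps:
X = 108 (X = Mul(9, 12) = 108)
Function('B')(w) = Add(-108, Mul(108, w)) (Function('B')(w) = Mul(Add(w, -1), 108) = Mul(Add(-1, w), 108) = Add(-108, Mul(108, w)))
Mul(Add(Function('B')(-2), -197), Pow(Add(Add(96, Mul(-1, 75)), 184), Rational(1, 2))) = Mul(Add(Add(-108, Mul(108, -2)), -197), Pow(Add(Add(96, Mul(-1, 75)), 184), Rational(1, 2))) = Mul(Add(Add(-108, -216), -197), Pow(Add(Add(96, -75), 184), Rational(1, 2))) = Mul(Add(-324, -197), Pow(Add(21, 184), Rational(1, 2))) = Mul(-521, Pow(205, Rational(1, 2)))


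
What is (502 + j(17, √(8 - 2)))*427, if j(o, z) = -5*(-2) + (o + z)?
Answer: 225883 + 427*√6 ≈ 2.2693e+5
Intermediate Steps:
j(o, z) = 10 + o + z (j(o, z) = 10 + (o + z) = 10 + o + z)
(502 + j(17, √(8 - 2)))*427 = (502 + (10 + 17 + √(8 - 2)))*427 = (502 + (10 + 17 + √6))*427 = (502 + (27 + √6))*427 = (529 + √6)*427 = 225883 + 427*√6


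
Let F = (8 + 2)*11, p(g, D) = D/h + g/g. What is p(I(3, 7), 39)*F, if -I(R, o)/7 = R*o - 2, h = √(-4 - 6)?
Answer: 110 - 429*I*√10 ≈ 110.0 - 1356.6*I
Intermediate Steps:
h = I*√10 (h = √(-10) = I*√10 ≈ 3.1623*I)
I(R, o) = 14 - 7*R*o (I(R, o) = -7*(R*o - 2) = -7*(-2 + R*o) = 14 - 7*R*o)
p(g, D) = 1 - I*D*√10/10 (p(g, D) = D/((I*√10)) + g/g = D*(-I*√10/10) + 1 = -I*D*√10/10 + 1 = 1 - I*D*√10/10)
F = 110 (F = 10*11 = 110)
p(I(3, 7), 39)*F = (1 - ⅒*I*39*√10)*110 = (1 - 39*I*√10/10)*110 = 110 - 429*I*√10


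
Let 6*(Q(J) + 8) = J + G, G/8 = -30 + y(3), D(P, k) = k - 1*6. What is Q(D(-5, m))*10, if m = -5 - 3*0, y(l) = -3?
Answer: -1615/3 ≈ -538.33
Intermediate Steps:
m = -5 (m = -5 + 0 = -5)
D(P, k) = -6 + k (D(P, k) = k - 6 = -6 + k)
G = -264 (G = 8*(-30 - 3) = 8*(-33) = -264)
Q(J) = -52 + J/6 (Q(J) = -8 + (J - 264)/6 = -8 + (-264 + J)/6 = -8 + (-44 + J/6) = -52 + J/6)
Q(D(-5, m))*10 = (-52 + (-6 - 5)/6)*10 = (-52 + (1/6)*(-11))*10 = (-52 - 11/6)*10 = -323/6*10 = -1615/3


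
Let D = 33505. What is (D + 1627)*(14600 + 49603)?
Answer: 2255579796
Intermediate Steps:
(D + 1627)*(14600 + 49603) = (33505 + 1627)*(14600 + 49603) = 35132*64203 = 2255579796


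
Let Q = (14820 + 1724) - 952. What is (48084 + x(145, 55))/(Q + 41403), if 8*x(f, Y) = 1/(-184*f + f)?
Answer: 10207271519/12098898600 ≈ 0.84365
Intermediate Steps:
x(f, Y) = -1/(1464*f) (x(f, Y) = 1/(8*(-184*f + f)) = 1/(8*((-183*f))) = (-1/(183*f))/8 = -1/(1464*f))
Q = 15592 (Q = 16544 - 952 = 15592)
(48084 + x(145, 55))/(Q + 41403) = (48084 - 1/1464/145)/(15592 + 41403) = (48084 - 1/1464*1/145)/56995 = (48084 - 1/212280)*(1/56995) = (10207271519/212280)*(1/56995) = 10207271519/12098898600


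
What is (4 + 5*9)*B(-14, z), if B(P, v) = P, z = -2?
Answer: -686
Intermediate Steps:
(4 + 5*9)*B(-14, z) = (4 + 5*9)*(-14) = (4 + 45)*(-14) = 49*(-14) = -686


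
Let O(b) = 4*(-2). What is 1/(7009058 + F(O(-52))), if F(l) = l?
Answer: 1/7009050 ≈ 1.4267e-7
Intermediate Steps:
O(b) = -8
1/(7009058 + F(O(-52))) = 1/(7009058 - 8) = 1/7009050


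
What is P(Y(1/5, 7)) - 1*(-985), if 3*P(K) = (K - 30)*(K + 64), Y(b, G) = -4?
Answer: 305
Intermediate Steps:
P(K) = (-30 + K)*(64 + K)/3 (P(K) = ((K - 30)*(K + 64))/3 = ((-30 + K)*(64 + K))/3 = (-30 + K)*(64 + K)/3)
P(Y(1/5, 7)) - 1*(-985) = (-640 + (1/3)*(-4)**2 + (34/3)*(-4)) - 1*(-985) = (-640 + (1/3)*16 - 136/3) + 985 = (-640 + 16/3 - 136/3) + 985 = -680 + 985 = 305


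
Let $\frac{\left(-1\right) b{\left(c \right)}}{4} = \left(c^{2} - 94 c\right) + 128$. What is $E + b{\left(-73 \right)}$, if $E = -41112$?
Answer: $-90388$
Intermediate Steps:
$b{\left(c \right)} = -512 - 4 c^{2} + 376 c$ ($b{\left(c \right)} = - 4 \left(\left(c^{2} - 94 c\right) + 128\right) = - 4 \left(128 + c^{2} - 94 c\right) = -512 - 4 c^{2} + 376 c$)
$E + b{\left(-73 \right)} = -41112 - \left(27960 + 21316\right) = -41112 - 49276 = -90388$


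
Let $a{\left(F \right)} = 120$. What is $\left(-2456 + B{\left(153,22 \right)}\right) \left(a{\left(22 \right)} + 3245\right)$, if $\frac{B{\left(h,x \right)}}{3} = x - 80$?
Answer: $-8849950$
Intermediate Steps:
$B{\left(h,x \right)} = -240 + 3 x$ ($B{\left(h,x \right)} = 3 \left(x - 80\right) = 3 \left(-80 + x\right) = -240 + 3 x$)
$\left(-2456 + B{\left(153,22 \right)}\right) \left(a{\left(22 \right)} + 3245\right) = \left(-2456 + \left(-240 + 3 \cdot 22\right)\right) \left(120 + 3245\right) = \left(-2456 + \left(-240 + 66\right)\right) 3365 = \left(-2456 - 174\right) 3365 = \left(-2630\right) 3365 = -8849950$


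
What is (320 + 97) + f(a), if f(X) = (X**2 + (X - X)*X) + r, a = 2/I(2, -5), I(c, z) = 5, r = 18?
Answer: 10879/25 ≈ 435.16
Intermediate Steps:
a = 2/5 ≈ 0.40000
f(X) = 18 + X**2 (f(X) = (X**2 + (X - X)*X) + 18 = (X**2 + 0*X) + 18 = (X**2 + 0) + 18 = X**2 + 18 = 18 + X**2)
(320 + 97) + f(a) = (320 + 97) + (18 + (2/5)**2) = 417 + (18 + 4/25) = 417 + 454/25 = 10879/25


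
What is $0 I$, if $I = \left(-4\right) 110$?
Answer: $0$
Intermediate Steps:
$I = -440$
$0 I = 0 \left(-440\right) = 0$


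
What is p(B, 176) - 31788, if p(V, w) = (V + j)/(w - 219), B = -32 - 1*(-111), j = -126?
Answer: -1366837/43 ≈ -31787.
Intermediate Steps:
B = 79 (B = -32 + 111 = 79)
p(V, w) = (-126 + V)/(-219 + w) (p(V, w) = (V - 126)/(w - 219) = (-126 + V)/(-219 + w))
p(B, 176) - 31788 = (-126 + 79)/(-219 + 176) - 31788 = -47/(-43) - 31788 = -1/43*(-47) - 31788 = 47/43 - 31788 = -1366837/43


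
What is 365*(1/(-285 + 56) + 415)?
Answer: 34687410/229 ≈ 1.5147e+5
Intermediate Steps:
365*(1/(-285 + 56) + 415) = 365*(1/(-229) + 415) = 365*(-1/229 + 415) = 365*(95034/229) = 34687410/229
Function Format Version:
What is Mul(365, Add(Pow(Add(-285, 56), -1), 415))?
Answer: Rational(34687410, 229) ≈ 1.5147e+5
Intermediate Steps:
Mul(365, Add(Pow(Add(-285, 56), -1), 415)) = Mul(365, Add(Pow(-229, -1), 415)) = Mul(365, Add(Rational(-1, 229), 415)) = Mul(365, Rational(95034, 229)) = Rational(34687410, 229)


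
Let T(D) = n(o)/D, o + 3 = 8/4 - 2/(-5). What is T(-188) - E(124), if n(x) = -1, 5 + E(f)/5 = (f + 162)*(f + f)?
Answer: -66667619/188 ≈ -3.5462e+5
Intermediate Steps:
E(f) = -25 + 10*f*(162 + f) (E(f) = -25 + 5*((f + 162)*(f + f)) = -25 + 5*((162 + f)*(2*f)) = -25 + 5*(2*f*(162 + f)) = -25 + 10*f*(162 + f))
o = -3/5 (o = -3 + (8/4 - 2/(-5)) = -3 + (8*(1/4) - 2*(-1/5)) = -3 + (2 + 2/5) = -3 + 12/5 = -3/5 ≈ -0.60000)
T(D) = -1/D
T(-188) - E(124) = -1/(-188) - (-25 + 10*124**2 + 1620*124) = -1*(-1/188) - (-25 + 10*15376 + 200880) = 1/188 - (-25 + 153760 + 200880) = 1/188 - 1*354615 = 1/188 - 354615 = -66667619/188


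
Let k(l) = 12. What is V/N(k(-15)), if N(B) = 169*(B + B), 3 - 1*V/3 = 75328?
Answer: -75325/1352 ≈ -55.714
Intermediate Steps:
V = -225975 (V = 9 - 3*75328 = 9 - 225984 = -225975)
N(B) = 338*B (N(B) = 169*(2*B) = 338*B)
V/N(k(-15)) = -225975/(338*12) = -225975/4056 = -225975*1/4056 = -75325/1352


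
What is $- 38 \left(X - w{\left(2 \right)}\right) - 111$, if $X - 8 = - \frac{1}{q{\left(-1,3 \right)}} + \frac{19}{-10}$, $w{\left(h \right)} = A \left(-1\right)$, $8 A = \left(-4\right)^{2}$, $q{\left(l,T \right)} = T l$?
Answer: $- \frac{6472}{15} \approx -431.47$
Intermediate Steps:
$A = 2$ ($A = \frac{\left(-4\right)^{2}}{8} = \frac{1}{8} \cdot 16 = 2$)
$w{\left(h \right)} = -2$ ($w{\left(h \right)} = 2 \left(-1\right) = -2$)
$X = \frac{193}{30}$ ($X = 8 - \left(\frac{19}{10} + \frac{1}{3 \left(-1\right)}\right) = 8 + \left(- \frac{1}{-3} + 19 \left(- \frac{1}{10}\right)\right) = 8 - \frac{47}{30} = \frac{193}{30} \approx 6.4333$)
$- 38 \left(X - w{\left(2 \right)}\right) - 111 = - 38 \left(\frac{193}{30} - -2\right) - 111 = - 38 \left(\frac{193}{30} + 2\right) - 111 = \left(-38\right) \frac{253}{30} - 111 = - \frac{4807}{15} - 111 = - \frac{6472}{15}$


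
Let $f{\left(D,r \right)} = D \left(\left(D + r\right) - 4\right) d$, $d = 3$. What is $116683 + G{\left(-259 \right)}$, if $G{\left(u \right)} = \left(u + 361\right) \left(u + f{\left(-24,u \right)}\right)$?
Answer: $2197993$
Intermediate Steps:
$f{\left(D,r \right)} = 3 D \left(-4 + D + r\right)$ ($f{\left(D,r \right)} = D \left(\left(D + r\right) - 4\right) 3 = D \left(-4 + D + r\right) 3 = 3 D \left(-4 + D + r\right)$)
$G{\left(u \right)} = \left(361 + u\right) \left(2016 - 71 u\right)$ ($G{\left(u \right)} = \left(u + 361\right) \left(u + 3 \left(-24\right) \left(-4 - 24 + u\right)\right) = \left(361 + u\right) \left(u + 3 \left(-24\right) \left(-28 + u\right)\right) = \left(361 + u\right) \left(u - \left(-2016 + 72 u\right)\right) = \left(361 + u\right) \left(2016 - 71 u\right)$)
$116683 + G{\left(-259 \right)} = 116683 - \left(-6844061 + 4762751\right) = 116683 + \left(727776 + 6116285 - 4762751\right) = 116683 + 2081310 = 2197993$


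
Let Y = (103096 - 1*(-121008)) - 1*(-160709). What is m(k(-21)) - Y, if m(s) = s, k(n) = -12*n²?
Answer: -390105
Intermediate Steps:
Y = 384813 (Y = (103096 + 121008) + 160709 = 224104 + 160709 = 384813)
m(k(-21)) - Y = -12*(-21)² - 1*384813 = -12*441 - 384813 = -5292 - 384813 = -390105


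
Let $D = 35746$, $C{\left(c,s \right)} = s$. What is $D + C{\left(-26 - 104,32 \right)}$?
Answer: $35778$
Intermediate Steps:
$D + C{\left(-26 - 104,32 \right)} = 35746 + 32 = 35778$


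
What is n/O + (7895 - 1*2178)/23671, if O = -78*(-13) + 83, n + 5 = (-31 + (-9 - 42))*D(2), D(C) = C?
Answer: 2271150/25967087 ≈ 0.087463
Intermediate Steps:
n = -169 (n = -5 + (-31 + (-9 - 42))*2 = -5 + (-31 - 51)*2 = -5 - 82*2 = -5 - 164 = -169)
O = 1097 (O = 1014 + 83 = 1097)
n/O + (7895 - 1*2178)/23671 = -169/1097 + (7895 - 1*2178)/23671 = -169*1/1097 + (7895 - 2178)*(1/23671) = -169/1097 + 5717*(1/23671) = -169/1097 + 5717/23671 = 2271150/25967087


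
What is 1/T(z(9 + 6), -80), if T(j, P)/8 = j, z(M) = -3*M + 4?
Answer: -1/328 ≈ -0.0030488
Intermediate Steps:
z(M) = 4 - 3*M
T(j, P) = 8*j
1/T(z(9 + 6), -80) = 1/(8*(4 - 3*(9 + 6))) = 1/(8*(4 - 3*15)) = 1/(8*(4 - 45)) = 1/(8*(-41)) = 1/(-328) = -1/328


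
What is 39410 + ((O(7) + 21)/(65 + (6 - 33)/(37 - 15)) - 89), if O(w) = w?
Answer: 55167979/1403 ≈ 39321.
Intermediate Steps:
39410 + ((O(7) + 21)/(65 + (6 - 33)/(37 - 15)) - 89) = 39410 + ((7 + 21)/(65 + (6 - 33)/(37 - 15)) - 89) = 39410 + (28/(65 - 27/22) - 89) = 39410 + (28/(1403/22) - 89) = 39410 + ((22/1403)*28 - 89) = 39410 + (616/1403 - 89) = 39410 - 124251/1403 = 55167979/1403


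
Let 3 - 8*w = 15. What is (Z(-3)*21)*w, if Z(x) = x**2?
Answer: -567/2 ≈ -283.50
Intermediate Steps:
w = -3/2 (w = 3/8 - 1/8*15 = 3/8 - 15/8 = -3/2 ≈ -1.5000)
(Z(-3)*21)*w = ((-3)**2*21)*(-3/2) = (9*21)*(-3/2) = 189*(-3/2) = -567/2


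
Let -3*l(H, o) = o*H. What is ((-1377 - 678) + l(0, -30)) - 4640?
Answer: -6695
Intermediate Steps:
l(H, o) = -H*o/3 (l(H, o) = -o*H/3 = -H*o/3)
((-1377 - 678) + l(0, -30)) - 4640 = ((-1377 - 678) - 1/3*0*(-30)) - 4640 = (-2055 + 0) - 4640 = -2055 - 4640 = -6695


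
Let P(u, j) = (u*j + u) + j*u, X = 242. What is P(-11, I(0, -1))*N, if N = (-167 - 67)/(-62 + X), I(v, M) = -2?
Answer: -429/10 ≈ -42.900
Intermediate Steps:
N = -13/10 (N = (-167 - 67)/(-62 + 242) = -234/180 = -234*1/180 = -13/10 ≈ -1.3000)
P(u, j) = u + 2*j*u (P(u, j) = (j*u + u) + j*u = (u + j*u) + j*u = u + 2*j*u)
P(-11, I(0, -1))*N = -11*(1 + 2*(-2))*(-13/10) = -11*(1 - 4)*(-13/10) = -11*(-3)*(-13/10) = 33*(-13/10) = -429/10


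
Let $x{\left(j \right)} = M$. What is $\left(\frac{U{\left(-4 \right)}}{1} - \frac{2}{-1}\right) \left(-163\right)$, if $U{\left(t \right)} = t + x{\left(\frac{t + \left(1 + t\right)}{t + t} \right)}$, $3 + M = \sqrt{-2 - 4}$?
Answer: $815 - 163 i \sqrt{6} \approx 815.0 - 399.27 i$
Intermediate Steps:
$M = -3 + i \sqrt{6}$ ($M = -3 + \sqrt{-2 - 4} = -3 + \sqrt{-6} = -3 + i \sqrt{6} \approx -3.0 + 2.4495 i$)
$x{\left(j \right)} = -3 + i \sqrt{6}$
$U{\left(t \right)} = -3 + t + i \sqrt{6}$ ($U{\left(t \right)} = t - \left(3 - i \sqrt{6}\right) = -3 + t + i \sqrt{6}$)
$\left(\frac{U{\left(-4 \right)}}{1} - \frac{2}{-1}\right) \left(-163\right) = \left(\frac{-3 - 4 + i \sqrt{6}}{1} - \frac{2}{-1}\right) \left(-163\right) = \left(\left(-7 + i \sqrt{6}\right) 1 - -2\right) \left(-163\right) = \left(\left(-7 + i \sqrt{6}\right) + 2\right) \left(-163\right) = \left(-5 + i \sqrt{6}\right) \left(-163\right) = 815 - 163 i \sqrt{6}$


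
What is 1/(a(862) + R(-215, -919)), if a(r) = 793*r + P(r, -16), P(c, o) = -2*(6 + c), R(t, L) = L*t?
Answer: 1/879415 ≈ 1.1371e-6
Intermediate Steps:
P(c, o) = -12 - 2*c
a(r) = -12 + 791*r (a(r) = 793*r + (-12 - 2*r) = -12 + 791*r)
1/(a(862) + R(-215, -919)) = 1/((-12 + 791*862) - 919*(-215)) = 1/((-12 + 681842) + 197585) = 1/(681830 + 197585) = 1/879415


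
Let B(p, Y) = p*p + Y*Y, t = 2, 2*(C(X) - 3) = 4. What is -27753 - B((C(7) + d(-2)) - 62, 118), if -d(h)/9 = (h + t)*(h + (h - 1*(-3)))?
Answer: -44926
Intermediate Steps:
C(X) = 5 (C(X) = 3 + (½)*4 = 3 + 2 = 5)
d(h) = -9*(2 + h)*(3 + 2*h) (d(h) = -9*(h + 2)*(h + (h - 1*(-3))) = -9*(2 + h)*(h + (h + 3)) = -9*(2 + h)*(h + (3 + h)) = -9*(2 + h)*(3 + 2*h))
B(p, Y) = Y² + p² (B(p, Y) = p² + Y² = Y² + p²)
-27753 - B((C(7) + d(-2)) - 62, 118) = -27753 - (118² + ((5 + (-54 - 63*(-2) - 18*(-2)²)) - 62)²) = -27753 - (13924 + ((5 + (-54 + 126 - 18*4)) - 62)²) = -27753 - (13924 + ((5 + (-54 + 126 - 72)) - 62)²) = -27753 - (13924 + ((5 + 0) - 62)²) = -27753 - (13924 + (5 - 62)²) = -27753 - (13924 + (-57)²) = -27753 - (13924 + 3249) = -27753 - 1*17173 = -27753 - 17173 = -44926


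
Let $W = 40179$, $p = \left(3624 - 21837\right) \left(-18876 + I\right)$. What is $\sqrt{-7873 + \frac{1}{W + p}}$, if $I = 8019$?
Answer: $\frac{11 i \sqrt{159072102827342430}}{49444680} \approx 88.73 i$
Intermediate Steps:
$p = 197738541$ ($p = \left(3624 - 21837\right) \left(-18876 + 8019\right) = \left(-18213\right) \left(-10857\right) = 197738541$)
$\sqrt{-7873 + \frac{1}{W + p}} = \sqrt{-7873 + \frac{1}{40179 + 197738541}} = \sqrt{-7873 + \frac{1}{197778720}} = \sqrt{- \frac{1557111862559}{197778720}} = \frac{11 i \sqrt{159072102827342430}}{49444680}$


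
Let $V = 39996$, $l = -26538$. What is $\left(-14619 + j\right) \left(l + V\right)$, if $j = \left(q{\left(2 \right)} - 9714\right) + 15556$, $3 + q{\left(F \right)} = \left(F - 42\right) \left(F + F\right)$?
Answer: $-120314520$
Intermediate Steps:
$q{\left(F \right)} = -3 + 2 F \left(-42 + F\right)$ ($q{\left(F \right)} = -3 + \left(F - 42\right) \left(F + F\right) = -3 + \left(-42 + F\right) 2 F = -3 + 2 F \left(-42 + F\right)$)
$j = 5679$ ($j = \left(\left(-3 - 168 + 2 \cdot 2^{2}\right) - 9714\right) + 15556 = \left(\left(-3 - 168 + 2 \cdot 4\right) - 9714\right) + 15556 = \left(\left(-3 - 168 + 8\right) - 9714\right) + 15556 = \left(-163 - 9714\right) + 15556 = -9877 + 15556 = 5679$)
$\left(-14619 + j\right) \left(l + V\right) = \left(-14619 + 5679\right) \left(-26538 + 39996\right) = \left(-8940\right) 13458 = -120314520$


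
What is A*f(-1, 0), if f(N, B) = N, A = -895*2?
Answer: 1790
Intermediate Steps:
A = -1790
A*f(-1, 0) = -1790*(-1) = 1790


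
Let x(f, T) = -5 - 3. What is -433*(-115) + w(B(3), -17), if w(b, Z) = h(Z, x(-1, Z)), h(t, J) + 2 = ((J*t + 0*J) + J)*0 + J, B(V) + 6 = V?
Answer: 49785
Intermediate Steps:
B(V) = -6 + V
x(f, T) = -8
h(t, J) = -2 + J (h(t, J) = -2 + (((J*t + 0*J) + J)*0 + J) = -2 + (((J*t + 0) + J)*0 + J) = -2 + ((J*t + J)*0 + J) = -2 + ((J + J*t)*0 + J) = -2 + (0 + J) = -2 + J)
w(b, Z) = -10 (w(b, Z) = -2 - 8 = -10)
-433*(-115) + w(B(3), -17) = -433*(-115) - 10 = 49795 - 10 = 49785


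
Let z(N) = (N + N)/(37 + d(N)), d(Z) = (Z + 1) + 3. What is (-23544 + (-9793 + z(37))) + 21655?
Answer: -455561/39 ≈ -11681.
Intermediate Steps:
d(Z) = 4 + Z (d(Z) = (1 + Z) + 3 = 4 + Z)
z(N) = 2*N/(41 + N) (z(N) = (N + N)/(37 + (4 + N)) = (2*N)/(41 + N) = 2*N/(41 + N))
(-23544 + (-9793 + z(37))) + 21655 = (-23544 + (-9793 + 2*37/(41 + 37))) + 21655 = (-23544 + (-9793 + 2*37/78)) + 21655 = (-23544 + (-9793 + 2*37*(1/78))) + 21655 = (-23544 + (-9793 + 37/39)) + 21655 = (-23544 - 381890/39) + 21655 = -1300106/39 + 21655 = -455561/39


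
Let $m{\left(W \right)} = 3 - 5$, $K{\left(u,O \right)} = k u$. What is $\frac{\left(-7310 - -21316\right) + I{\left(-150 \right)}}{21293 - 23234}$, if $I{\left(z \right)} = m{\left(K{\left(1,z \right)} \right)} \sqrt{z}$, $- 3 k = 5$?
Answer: $- \frac{14006}{1941} + \frac{10 i \sqrt{6}}{1941} \approx -7.2159 + 0.01262 i$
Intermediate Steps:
$k = - \frac{5}{3}$ ($k = \left(- \frac{1}{3}\right) 5 = - \frac{5}{3} \approx -1.6667$)
$K{\left(u,O \right)} = - \frac{5 u}{3}$
$m{\left(W \right)} = -2$
$I{\left(z \right)} = - 2 \sqrt{z}$
$\frac{\left(-7310 - -21316\right) + I{\left(-150 \right)}}{21293 - 23234} = \frac{\left(-7310 - -21316\right) - 2 \sqrt{-150}}{21293 - 23234} = \frac{\left(-7310 + 21316\right) - 2 \cdot 5 i \sqrt{6}}{-1941} = \left(14006 - 10 i \sqrt{6}\right) \left(- \frac{1}{1941}\right) = - \frac{14006}{1941} + \frac{10 i \sqrt{6}}{1941}$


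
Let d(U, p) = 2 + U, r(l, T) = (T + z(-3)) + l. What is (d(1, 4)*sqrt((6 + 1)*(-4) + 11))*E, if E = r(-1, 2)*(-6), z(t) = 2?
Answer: -54*I*sqrt(17) ≈ -222.65*I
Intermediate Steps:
r(l, T) = 2 + T + l (r(l, T) = (T + 2) + l = (2 + T) + l = 2 + T + l)
E = -18 (E = (2 + 2 - 1)*(-6) = 3*(-6) = -18)
(d(1, 4)*sqrt((6 + 1)*(-4) + 11))*E = ((2 + 1)*sqrt((6 + 1)*(-4) + 11))*(-18) = (3*sqrt(7*(-4) + 11))*(-18) = (3*sqrt(-28 + 11))*(-18) = (3*sqrt(-17))*(-18) = (3*(I*sqrt(17)))*(-18) = (3*I*sqrt(17))*(-18) = -54*I*sqrt(17)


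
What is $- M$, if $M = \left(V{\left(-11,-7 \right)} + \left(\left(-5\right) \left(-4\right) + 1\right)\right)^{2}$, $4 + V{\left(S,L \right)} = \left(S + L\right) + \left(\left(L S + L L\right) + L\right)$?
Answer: $-13924$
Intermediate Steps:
$V{\left(S,L \right)} = -4 + S + L^{2} + 2 L + L S$ ($V{\left(S,L \right)} = -4 + \left(\left(S + L\right) + \left(\left(L S + L L\right) + L\right)\right) = -4 + \left(\left(L + S\right) + \left(\left(L S + L^{2}\right) + L\right)\right) = -4 + \left(\left(L + S\right) + \left(\left(L^{2} + L S\right) + L\right)\right) = -4 + \left(\left(L + S\right) + \left(L + L^{2} + L S\right)\right) = -4 + \left(S + L^{2} + 2 L + L S\right) = -4 + S + L^{2} + 2 L + L S$)
$M = 13924$ ($M = \left(\left(-4 - 11 + \left(-7\right)^{2} + 2 \left(-7\right) - -77\right) + \left(\left(-5\right) \left(-4\right) + 1\right)\right)^{2} = \left(\left(-4 - 11 + 49 - 14 + 77\right) + \left(20 + 1\right)\right)^{2} = \left(97 + 21\right)^{2} = 118^{2} = 13924$)
$- M = \left(-1\right) 13924 = -13924$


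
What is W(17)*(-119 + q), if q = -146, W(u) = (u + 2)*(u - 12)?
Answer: -25175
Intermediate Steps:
W(u) = (-12 + u)*(2 + u) (W(u) = (2 + u)*(-12 + u) = (-12 + u)*(2 + u))
W(17)*(-119 + q) = (-24 + 17**2 - 10*17)*(-119 - 146) = (-24 + 289 - 170)*(-265) = 95*(-265) = -25175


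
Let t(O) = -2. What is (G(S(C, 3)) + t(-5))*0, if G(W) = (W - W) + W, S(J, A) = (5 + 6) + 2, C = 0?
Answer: 0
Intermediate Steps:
S(J, A) = 13 (S(J, A) = 11 + 2 = 13)
G(W) = W (G(W) = 0 + W = W)
(G(S(C, 3)) + t(-5))*0 = (13 - 2)*0 = 11*0 = 0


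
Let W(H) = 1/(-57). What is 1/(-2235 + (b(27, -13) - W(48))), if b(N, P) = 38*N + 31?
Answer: -57/67145 ≈ -0.00084891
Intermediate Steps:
W(H) = -1/57
b(N, P) = 31 + 38*N
1/(-2235 + (b(27, -13) - W(48))) = 1/(-2235 + ((31 + 38*27) - 1*(-1/57))) = 1/(-2235 + ((31 + 1026) + 1/57)) = 1/(-2235 + (1057 + 1/57)) = 1/(-2235 + 60250/57) = 1/(-67145/57) = -57/67145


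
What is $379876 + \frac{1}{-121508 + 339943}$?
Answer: $\frac{82978214061}{218435} \approx 3.7988 \cdot 10^{5}$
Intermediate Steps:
$379876 + \frac{1}{-121508 + 339943} = 379876 + \frac{1}{218435} = \frac{82978214061}{218435}$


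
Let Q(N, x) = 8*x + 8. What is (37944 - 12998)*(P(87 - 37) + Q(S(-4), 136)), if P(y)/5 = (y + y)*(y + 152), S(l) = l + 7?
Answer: 2546886816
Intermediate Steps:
S(l) = 7 + l
Q(N, x) = 8 + 8*x
P(y) = 10*y*(152 + y) (P(y) = 5*((y + y)*(y + 152)) = 5*((2*y)*(152 + y)) = 5*(2*y*(152 + y)) = 10*y*(152 + y))
(37944 - 12998)*(P(87 - 37) + Q(S(-4), 136)) = (37944 - 12998)*(10*(87 - 37)*(152 + (87 - 37)) + (8 + 8*136)) = 24946*(10*50*(152 + 50) + (8 + 1088)) = 24946*(10*50*202 + 1096) = 24946*(101000 + 1096) = 24946*102096 = 2546886816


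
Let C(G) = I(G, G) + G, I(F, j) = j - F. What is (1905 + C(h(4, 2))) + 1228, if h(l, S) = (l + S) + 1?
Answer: 3140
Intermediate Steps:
h(l, S) = 1 + S + l (h(l, S) = (S + l) + 1 = 1 + S + l)
C(G) = G (C(G) = (G - G) + G = 0 + G = G)
(1905 + C(h(4, 2))) + 1228 = (1905 + (1 + 2 + 4)) + 1228 = (1905 + 7) + 1228 = 1912 + 1228 = 3140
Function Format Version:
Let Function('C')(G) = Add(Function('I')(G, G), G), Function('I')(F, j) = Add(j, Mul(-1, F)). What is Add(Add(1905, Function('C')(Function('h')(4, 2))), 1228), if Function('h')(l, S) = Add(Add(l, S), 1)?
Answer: 3140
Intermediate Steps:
Function('h')(l, S) = Add(1, S, l) (Function('h')(l, S) = Add(Add(S, l), 1) = Add(1, S, l))
Function('C')(G) = G (Function('C')(G) = Add(Add(G, Mul(-1, G)), G) = Add(0, G) = G)
Add(Add(1905, Function('C')(Function('h')(4, 2))), 1228) = Add(Add(1905, Add(1, 2, 4)), 1228) = Add(Add(1905, 7), 1228) = Add(1912, 1228) = 3140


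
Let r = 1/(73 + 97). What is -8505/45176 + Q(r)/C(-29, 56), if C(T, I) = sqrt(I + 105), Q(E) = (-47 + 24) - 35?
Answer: -8505/45176 - 58*sqrt(161)/161 ≈ -4.7593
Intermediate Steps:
r = 1/170 ≈ 0.0058824
Q(E) = -58 (Q(E) = -23 - 35 = -58)
C(T, I) = sqrt(105 + I)
-8505/45176 + Q(r)/C(-29, 56) = -8505/45176 - 58/sqrt(105 + 56) = -8505*1/45176 - 58*sqrt(161)/161 = -8505/45176 - 58*sqrt(161)/161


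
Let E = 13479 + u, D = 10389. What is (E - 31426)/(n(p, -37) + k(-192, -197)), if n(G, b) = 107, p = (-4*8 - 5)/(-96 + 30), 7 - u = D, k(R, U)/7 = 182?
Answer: -28329/1381 ≈ -20.513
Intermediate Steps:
k(R, U) = 1274 (k(R, U) = 7*182 = 1274)
u = -10382 (u = 7 - 1*10389 = 7 - 10389 = -10382)
p = 37/66 (p = (-32 - 5)/(-66) = -37*(-1/66) = 37/66 ≈ 0.56061)
E = 3097 (E = 13479 - 10382 = 3097)
(E - 31426)/(n(p, -37) + k(-192, -197)) = (3097 - 31426)/(107 + 1274) = -28329/1381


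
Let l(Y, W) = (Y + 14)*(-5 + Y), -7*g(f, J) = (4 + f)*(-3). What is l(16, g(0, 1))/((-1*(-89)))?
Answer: 330/89 ≈ 3.7079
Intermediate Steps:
g(f, J) = 12/7 + 3*f/7 (g(f, J) = -(4 + f)*(-3)/7 = -(-12 - 3*f)/7 = 12/7 + 3*f/7)
l(Y, W) = (-5 + Y)*(14 + Y) (l(Y, W) = (14 + Y)*(-5 + Y) = (-5 + Y)*(14 + Y))
l(16, g(0, 1))/((-1*(-89))) = (-70 + 16² + 9*16)/((-1*(-89))) = (-70 + 256 + 144)/89 = 330*(1/89) = 330/89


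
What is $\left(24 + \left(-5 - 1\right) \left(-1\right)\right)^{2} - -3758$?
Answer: $4658$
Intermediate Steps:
$\left(24 + \left(-5 - 1\right) \left(-1\right)\right)^{2} - -3758 = \left(24 - -6\right)^{2} + 3758 = \left(24 + 6\right)^{2} + 3758 = 30^{2} + 3758 = 900 + 3758 = 4658$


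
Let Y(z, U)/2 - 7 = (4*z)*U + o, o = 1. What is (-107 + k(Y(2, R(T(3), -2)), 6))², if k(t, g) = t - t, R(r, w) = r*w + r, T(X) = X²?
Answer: 11449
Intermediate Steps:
R(r, w) = r + r*w
Y(z, U) = 16 + 8*U*z (Y(z, U) = 14 + 2*((4*z)*U + 1) = 14 + 2*(4*U*z + 1) = 14 + 2*(1 + 4*U*z) = 14 + (2 + 8*U*z) = 16 + 8*U*z)
k(t, g) = 0
(-107 + k(Y(2, R(T(3), -2)), 6))² = (-107 + 0)² = (-107)² = 11449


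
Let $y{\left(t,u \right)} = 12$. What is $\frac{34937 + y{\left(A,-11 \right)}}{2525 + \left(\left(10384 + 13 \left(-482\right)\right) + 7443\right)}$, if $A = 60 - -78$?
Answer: $\frac{34949}{14086} \approx 2.4811$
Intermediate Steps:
$A = 138$ ($A = 60 + 78 = 138$)
$\frac{34937 + y{\left(A,-11 \right)}}{2525 + \left(\left(10384 + 13 \left(-482\right)\right) + 7443\right)} = \frac{34937 + 12}{2525 + \left(\left(10384 + 13 \left(-482\right)\right) + 7443\right)} = \frac{34949}{2525 + \left(\left(10384 - 6266\right) + 7443\right)} = \frac{34949}{2525 + \left(4118 + 7443\right)} = \frac{34949}{2525 + 11561} = \frac{34949}{14086}$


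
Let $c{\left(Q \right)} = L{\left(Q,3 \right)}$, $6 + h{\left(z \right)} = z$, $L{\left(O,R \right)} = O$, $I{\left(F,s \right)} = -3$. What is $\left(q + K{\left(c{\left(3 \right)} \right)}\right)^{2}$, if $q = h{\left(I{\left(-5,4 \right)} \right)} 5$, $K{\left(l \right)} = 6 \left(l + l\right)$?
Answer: $81$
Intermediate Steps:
$h{\left(z \right)} = -6 + z$
$c{\left(Q \right)} = Q$
$K{\left(l \right)} = 12 l$ ($K{\left(l \right)} = 6 \cdot 2 l = 12 l$)
$q = -45$ ($q = \left(-6 - 3\right) 5 = \left(-9\right) 5 = -45$)
$\left(q + K{\left(c{\left(3 \right)} \right)}\right)^{2} = \left(-45 + 12 \cdot 3\right)^{2} = \left(-45 + 36\right)^{2} = \left(-9\right)^{2} = 81$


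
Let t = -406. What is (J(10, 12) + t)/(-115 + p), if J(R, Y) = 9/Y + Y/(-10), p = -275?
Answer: 8129/7800 ≈ 1.0422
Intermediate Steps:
J(R, Y) = 9/Y - Y/10 (J(R, Y) = 9/Y + Y*(-⅒) = 9/Y - Y/10)
(J(10, 12) + t)/(-115 + p) = ((9/12 - ⅒*12) - 406)/(-115 - 275) = ((9*(1/12) - 6/5) - 406)/(-390) = ((¾ - 6/5) - 406)*(-1/390) = (-9/20 - 406)*(-1/390) = -8129/20*(-1/390) = 8129/7800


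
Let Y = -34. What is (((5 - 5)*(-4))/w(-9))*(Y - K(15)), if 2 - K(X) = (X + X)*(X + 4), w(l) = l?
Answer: 0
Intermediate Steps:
K(X) = 2 - 2*X*(4 + X) (K(X) = 2 - (X + X)*(X + 4) = 2 - 2*X*(4 + X))
(((5 - 5)*(-4))/w(-9))*(Y - K(15)) = (((5 - 5)*(-4))/(-9))*(-34 - (2 - 8*15 - 2*15**2)) = ((0*(-4))*(-1/9))*(-34 - (2 - 120 - 2*225)) = (0*(-1/9))*(-34 - (2 - 120 - 450)) = 0*(-34 - 1*(-568)) = 0*(-34 + 568) = 0*534 = 0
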